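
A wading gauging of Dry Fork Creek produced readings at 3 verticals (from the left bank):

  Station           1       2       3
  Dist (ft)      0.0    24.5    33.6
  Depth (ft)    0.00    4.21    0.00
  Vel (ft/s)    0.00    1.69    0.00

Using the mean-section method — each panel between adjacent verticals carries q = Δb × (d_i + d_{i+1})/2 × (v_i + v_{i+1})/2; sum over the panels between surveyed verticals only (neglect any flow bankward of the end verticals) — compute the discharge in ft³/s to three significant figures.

59.8 ft³/s

Panel 1-2: Δb = 24.5 ft, d̄ = (0.00+4.21)/2 = 2.105, v̄ = (0.00+1.69)/2 = 0.845 → q = 24.5×2.105×0.845 = 43.58 ft³/s
Panel 2-3: Δb = 9.1 ft, d̄ = (4.21+0.00)/2 = 2.105, v̄ = (1.69+0.00)/2 = 0.845 → q = 9.1×2.105×0.845 = 16.19 ft³/s
Q = Σ q = 59.77 ft³/s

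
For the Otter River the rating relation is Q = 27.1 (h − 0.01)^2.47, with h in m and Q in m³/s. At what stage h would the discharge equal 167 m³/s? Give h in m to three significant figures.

2.10 m

h − h₀ = (Q/C)^(1/b) = (167/27.1)^(1/2.47) = 2.088 m
h = 0.01 + 2.088 = 2.098 m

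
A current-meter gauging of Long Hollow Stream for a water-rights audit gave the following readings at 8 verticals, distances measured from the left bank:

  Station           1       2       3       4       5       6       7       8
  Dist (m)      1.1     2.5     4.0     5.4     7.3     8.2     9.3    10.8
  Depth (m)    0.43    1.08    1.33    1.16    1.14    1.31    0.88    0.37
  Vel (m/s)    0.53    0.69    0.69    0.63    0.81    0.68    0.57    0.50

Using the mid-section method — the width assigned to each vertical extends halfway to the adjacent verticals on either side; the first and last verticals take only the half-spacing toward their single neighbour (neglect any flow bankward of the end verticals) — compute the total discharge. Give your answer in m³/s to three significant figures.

6.75 m³/s

w_1 = (2.5 − 1.1)/2 = 0.7 m; q_1 = 0.53 × 0.43 × 0.7 = 0.1595 m³/s
w_2 = (4.0 − 1.1)/2 = 1.45 m; q_2 = 0.69 × 1.08 × 1.45 = 1.081 m³/s
w_3 = (5.4 − 2.5)/2 = 1.45 m; q_3 = 0.69 × 1.33 × 1.45 = 1.331 m³/s
w_4 = (7.3 − 4.0)/2 = 1.65 m; q_4 = 0.63 × 1.16 × 1.65 = 1.206 m³/s
w_5 = (8.2 − 5.4)/2 = 1.4 m; q_5 = 0.81 × 1.14 × 1.4 = 1.293 m³/s
w_6 = (9.3 − 7.3)/2 = 1 m; q_6 = 0.68 × 1.31 × 1 = 0.8908 m³/s
w_7 = (10.8 − 8.2)/2 = 1.3 m; q_7 = 0.57 × 0.88 × 1.3 = 0.6521 m³/s
w_8 = (10.8 − 9.3)/2 = 0.75 m; q_8 = 0.50 × 0.37 × 0.75 = 0.1388 m³/s
Q = Σ qᵢ = 6.751 m³/s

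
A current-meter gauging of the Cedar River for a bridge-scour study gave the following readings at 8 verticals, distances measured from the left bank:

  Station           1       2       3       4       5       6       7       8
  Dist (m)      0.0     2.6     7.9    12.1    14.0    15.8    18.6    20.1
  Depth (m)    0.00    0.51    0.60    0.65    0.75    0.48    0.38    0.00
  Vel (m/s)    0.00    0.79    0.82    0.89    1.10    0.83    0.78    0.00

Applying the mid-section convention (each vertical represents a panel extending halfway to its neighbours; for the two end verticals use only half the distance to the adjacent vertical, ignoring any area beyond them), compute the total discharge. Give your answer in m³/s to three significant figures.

w_2 = (7.9 − 0.0)/2 = 3.95 m; q_2 = 0.79 × 0.51 × 3.95 = 1.591 m³/s
w_3 = (12.1 − 2.6)/2 = 4.75 m; q_3 = 0.82 × 0.60 × 4.75 = 2.337 m³/s
w_4 = (14.0 − 7.9)/2 = 3.05 m; q_4 = 0.89 × 0.65 × 3.05 = 1.764 m³/s
w_5 = (15.8 − 12.1)/2 = 1.85 m; q_5 = 1.10 × 0.75 × 1.85 = 1.526 m³/s
w_6 = (18.6 − 14.0)/2 = 2.3 m; q_6 = 0.83 × 0.48 × 2.3 = 0.9163 m³/s
w_7 = (20.1 − 15.8)/2 = 2.15 m; q_7 = 0.78 × 0.38 × 2.15 = 0.6373 m³/s
Stations 1, 8 contribute zero (depth or velocity is 0).
Q = Σ qᵢ = 8.773 m³/s

8.77 m³/s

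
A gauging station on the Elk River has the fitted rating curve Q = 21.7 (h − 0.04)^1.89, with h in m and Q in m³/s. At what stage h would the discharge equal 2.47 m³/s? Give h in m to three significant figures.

0.357 m

h − h₀ = (Q/C)^(1/b) = (2.47/21.7)^(1/1.89) = 0.3167 m
h = 0.04 + 0.3167 = 0.3567 m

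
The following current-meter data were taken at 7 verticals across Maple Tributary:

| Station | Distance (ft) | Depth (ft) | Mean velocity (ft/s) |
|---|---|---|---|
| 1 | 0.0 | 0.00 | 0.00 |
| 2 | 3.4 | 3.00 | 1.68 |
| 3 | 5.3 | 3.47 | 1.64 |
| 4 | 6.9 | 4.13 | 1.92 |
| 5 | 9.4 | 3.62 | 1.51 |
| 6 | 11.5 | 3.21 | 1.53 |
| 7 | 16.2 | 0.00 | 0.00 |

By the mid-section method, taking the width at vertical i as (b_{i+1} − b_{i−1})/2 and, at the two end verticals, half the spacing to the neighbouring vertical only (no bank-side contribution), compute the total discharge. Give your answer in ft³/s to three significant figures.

w_2 = (5.3 − 0.0)/2 = 2.65 ft; q_2 = 1.68 × 3.00 × 2.65 = 13.36 ft³/s
w_3 = (6.9 − 3.4)/2 = 1.75 ft; q_3 = 1.64 × 3.47 × 1.75 = 9.959 ft³/s
w_4 = (9.4 − 5.3)/2 = 2.05 ft; q_4 = 1.92 × 4.13 × 2.05 = 16.26 ft³/s
w_5 = (11.5 − 6.9)/2 = 2.3 ft; q_5 = 1.51 × 3.62 × 2.3 = 12.57 ft³/s
w_6 = (16.2 − 9.4)/2 = 3.4 ft; q_6 = 1.53 × 3.21 × 3.4 = 16.70 ft³/s
Stations 1, 7 contribute zero (depth or velocity is 0).
Q = Σ qᵢ = 68.84 ft³/s

68.8 ft³/s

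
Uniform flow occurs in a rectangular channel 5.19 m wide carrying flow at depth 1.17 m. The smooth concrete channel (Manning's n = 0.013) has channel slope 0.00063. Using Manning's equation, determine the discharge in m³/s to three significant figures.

10.2 m³/s

A = b·y = 5.19 × 1.17 = 6.072 m²
P = b + 2y = 5.19 + 2×1.17 = 7.530 m
R = A/P = 6.072/7.530 = 0.8064 m
Q = (1/n)·A·R^(2/3)·S^(1/2) = (1/0.013) × 6.072 × 0.8064^(2/3) × 0.00063^(1/2) = 10.16 m³/s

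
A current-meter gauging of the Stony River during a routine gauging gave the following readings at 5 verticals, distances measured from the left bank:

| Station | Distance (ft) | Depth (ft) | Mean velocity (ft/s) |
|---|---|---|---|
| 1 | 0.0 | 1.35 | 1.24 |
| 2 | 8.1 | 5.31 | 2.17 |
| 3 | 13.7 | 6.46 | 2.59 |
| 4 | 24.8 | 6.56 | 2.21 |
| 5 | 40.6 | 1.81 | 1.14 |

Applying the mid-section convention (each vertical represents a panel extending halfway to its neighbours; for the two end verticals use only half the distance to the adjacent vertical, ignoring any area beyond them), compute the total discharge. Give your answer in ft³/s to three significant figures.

w_1 = (8.1 − 0.0)/2 = 4.05 ft; q_1 = 1.24 × 1.35 × 4.05 = 6.780 ft³/s
w_2 = (13.7 − 0.0)/2 = 6.85 ft; q_2 = 2.17 × 5.31 × 6.85 = 78.93 ft³/s
w_3 = (24.8 − 8.1)/2 = 8.35 ft; q_3 = 2.59 × 6.46 × 8.35 = 139.7 ft³/s
w_4 = (40.6 − 13.7)/2 = 13.45 ft; q_4 = 2.21 × 6.56 × 13.45 = 195.0 ft³/s
w_5 = (40.6 − 24.8)/2 = 7.9 ft; q_5 = 1.14 × 1.81 × 7.9 = 16.30 ft³/s
Q = Σ qᵢ = 436.7 ft³/s

437 ft³/s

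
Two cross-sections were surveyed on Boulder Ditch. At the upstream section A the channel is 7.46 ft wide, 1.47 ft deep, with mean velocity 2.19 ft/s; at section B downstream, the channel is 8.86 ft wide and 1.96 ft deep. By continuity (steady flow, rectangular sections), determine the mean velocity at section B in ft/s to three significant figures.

Q = A₁V₁ = (7.46×1.47) × 2.19 = 24.02 ft³/s
A₂ = 8.86 × 1.96 = 17.37 ft²
V₂ = Q/A₂ = 24.02/17.37 = 1.383 ft/s

1.38 ft/s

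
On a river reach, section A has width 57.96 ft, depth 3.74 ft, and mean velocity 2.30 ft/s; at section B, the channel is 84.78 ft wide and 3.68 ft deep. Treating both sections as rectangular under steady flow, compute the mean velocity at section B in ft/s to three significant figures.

Q = A₁V₁ = (57.96×3.74) × 2.30 = 498.6 ft³/s
A₂ = 84.78 × 3.68 = 312.0 ft²
V₂ = Q/A₂ = 498.6/312.0 = 1.598 ft/s

1.60 ft/s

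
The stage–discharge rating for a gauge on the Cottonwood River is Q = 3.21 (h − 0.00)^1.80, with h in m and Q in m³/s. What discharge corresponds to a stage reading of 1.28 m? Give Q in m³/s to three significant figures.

Q = 3.21 × (1.28 − 0.00)^1.80 = 3.21 × 1.28^1.80 = 5.006 m³/s

5.01 m³/s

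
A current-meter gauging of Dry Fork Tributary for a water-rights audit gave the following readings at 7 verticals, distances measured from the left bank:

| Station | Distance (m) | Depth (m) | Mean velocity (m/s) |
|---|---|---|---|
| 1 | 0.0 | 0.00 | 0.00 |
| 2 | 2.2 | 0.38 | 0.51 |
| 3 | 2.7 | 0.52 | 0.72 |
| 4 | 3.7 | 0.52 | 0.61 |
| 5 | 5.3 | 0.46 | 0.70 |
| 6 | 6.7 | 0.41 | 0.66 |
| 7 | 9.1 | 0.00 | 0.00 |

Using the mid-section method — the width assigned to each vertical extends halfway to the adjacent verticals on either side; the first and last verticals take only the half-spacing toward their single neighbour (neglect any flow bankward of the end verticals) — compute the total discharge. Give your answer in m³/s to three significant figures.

w_2 = (2.7 − 0.0)/2 = 1.35 m; q_2 = 0.51 × 0.38 × 1.35 = 0.2616 m³/s
w_3 = (3.7 − 2.2)/2 = 0.75 m; q_3 = 0.72 × 0.52 × 0.75 = 0.2808 m³/s
w_4 = (5.3 − 2.7)/2 = 1.3 m; q_4 = 0.61 × 0.52 × 1.3 = 0.4124 m³/s
w_5 = (6.7 − 3.7)/2 = 1.5 m; q_5 = 0.70 × 0.46 × 1.5 = 0.4830 m³/s
w_6 = (9.1 − 5.3)/2 = 1.9 m; q_6 = 0.66 × 0.41 × 1.9 = 0.5141 m³/s
Stations 1, 7 contribute zero (depth or velocity is 0).
Q = Σ qᵢ = 1.952 m³/s

1.95 m³/s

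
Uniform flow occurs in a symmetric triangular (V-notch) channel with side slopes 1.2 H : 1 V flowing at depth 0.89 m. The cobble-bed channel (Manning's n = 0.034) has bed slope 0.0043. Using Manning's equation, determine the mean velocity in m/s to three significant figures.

A = z·y² = 1.2×0.89² = 0.9505 m²
P = 2y√(1+z²) = 2×0.89×√(1+1.2²) = 2.780 m
R = A/P = 0.9505/2.780 = 0.3419 m
Q = (1/n)·A·R^(2/3)·S^(1/2) = (1/0.034) × 0.9505 × 0.3419^(2/3) × 0.0043^(1/2) = 0.8963 m³/s
V = Q/A = 0.8963/0.9505 = 0.9429 m/s

0.943 m/s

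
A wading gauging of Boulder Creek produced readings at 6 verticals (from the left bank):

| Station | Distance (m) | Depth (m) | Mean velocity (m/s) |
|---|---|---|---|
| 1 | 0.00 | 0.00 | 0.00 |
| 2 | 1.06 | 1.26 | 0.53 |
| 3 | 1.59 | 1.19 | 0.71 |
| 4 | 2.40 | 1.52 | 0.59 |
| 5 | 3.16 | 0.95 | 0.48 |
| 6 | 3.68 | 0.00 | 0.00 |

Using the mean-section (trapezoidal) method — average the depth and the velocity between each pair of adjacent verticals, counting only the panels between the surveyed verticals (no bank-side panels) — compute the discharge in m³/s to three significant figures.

1.85 m³/s

Panel 1-2: Δb = 1.06 m, d̄ = (0.00+1.26)/2 = 0.63, v̄ = (0.00+0.53)/2 = 0.265 → q = 1.06×0.63×0.265 = 0.1770 m³/s
Panel 2-3: Δb = 0.53 m, d̄ = (1.26+1.19)/2 = 1.225, v̄ = (0.53+0.71)/2 = 0.62 → q = 0.53×1.225×0.62 = 0.4025 m³/s
Panel 3-4: Δb = 0.81 m, d̄ = (1.19+1.52)/2 = 1.355, v̄ = (0.71+0.59)/2 = 0.65 → q = 0.81×1.355×0.65 = 0.7134 m³/s
Panel 4-5: Δb = 0.76 m, d̄ = (1.52+0.95)/2 = 1.235, v̄ = (0.59+0.48)/2 = 0.535 → q = 0.76×1.235×0.535 = 0.5022 m³/s
Panel 5-6: Δb = 0.52 m, d̄ = (0.95+0.00)/2 = 0.475, v̄ = (0.48+0.00)/2 = 0.24 → q = 0.52×0.475×0.24 = 0.05928 m³/s
Q = Σ q = 1.854 m³/s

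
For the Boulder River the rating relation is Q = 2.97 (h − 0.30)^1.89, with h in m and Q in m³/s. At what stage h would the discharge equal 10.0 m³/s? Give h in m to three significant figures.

h − h₀ = (Q/C)^(1/b) = (10.0/2.97)^(1/1.89) = 1.901 m
h = 0.30 + 1.901 = 2.201 m

2.20 m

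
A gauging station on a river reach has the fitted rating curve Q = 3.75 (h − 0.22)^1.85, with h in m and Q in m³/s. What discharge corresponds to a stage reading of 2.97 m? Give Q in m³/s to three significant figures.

Q = 3.75 × (2.97 − 0.22)^1.85 = 3.75 × 2.75^1.85 = 24.37 m³/s

24.4 m³/s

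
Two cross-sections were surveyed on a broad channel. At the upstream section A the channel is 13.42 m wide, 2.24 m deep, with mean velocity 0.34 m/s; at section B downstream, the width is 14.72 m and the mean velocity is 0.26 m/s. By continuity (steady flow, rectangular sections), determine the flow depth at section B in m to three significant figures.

Q = A₁V₁ = (13.42×2.24) × 0.34 = 10.22 m³/s
d₂ = Q/(b₂ V₂) = 10.22/(14.72×0.26) = 2.671 m

2.67 m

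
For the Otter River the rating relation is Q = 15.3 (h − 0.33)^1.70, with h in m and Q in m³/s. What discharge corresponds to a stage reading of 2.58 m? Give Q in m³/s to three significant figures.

60.7 m³/s

Q = 15.3 × (2.58 − 0.33)^1.70 = 15.3 × 2.25^1.70 = 60.73 m³/s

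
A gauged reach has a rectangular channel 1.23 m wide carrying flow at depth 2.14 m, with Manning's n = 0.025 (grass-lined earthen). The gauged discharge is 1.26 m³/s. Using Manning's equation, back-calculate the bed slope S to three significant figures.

0.000383

A = b·y = 1.23 × 2.14 = 2.632 m²
P = b + 2y = 1.23 + 2×2.14 = 5.510 m
R = A/P = 2.632/5.510 = 0.4777 m
S = (Q·n / (1·A·R^(2/3)))² = (1.26×0.025 / (1×2.632×0.6111))² = 0.0003835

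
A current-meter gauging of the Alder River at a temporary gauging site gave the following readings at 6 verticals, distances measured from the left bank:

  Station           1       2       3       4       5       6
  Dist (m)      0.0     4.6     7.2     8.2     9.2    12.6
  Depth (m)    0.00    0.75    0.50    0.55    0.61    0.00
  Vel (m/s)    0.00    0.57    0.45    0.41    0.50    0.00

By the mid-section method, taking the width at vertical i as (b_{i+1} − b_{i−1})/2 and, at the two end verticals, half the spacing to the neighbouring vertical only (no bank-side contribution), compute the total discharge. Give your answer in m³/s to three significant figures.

2.84 m³/s

w_2 = (7.2 − 0.0)/2 = 3.6 m; q_2 = 0.57 × 0.75 × 3.6 = 1.539 m³/s
w_3 = (8.2 − 4.6)/2 = 1.8 m; q_3 = 0.45 × 0.50 × 1.8 = 0.4050 m³/s
w_4 = (9.2 − 7.2)/2 = 1 m; q_4 = 0.41 × 0.55 × 1 = 0.2255 m³/s
w_5 = (12.6 − 8.2)/2 = 2.2 m; q_5 = 0.50 × 0.61 × 2.2 = 0.6710 m³/s
Stations 1, 6 contribute zero (depth or velocity is 0).
Q = Σ qᵢ = 2.841 m³/s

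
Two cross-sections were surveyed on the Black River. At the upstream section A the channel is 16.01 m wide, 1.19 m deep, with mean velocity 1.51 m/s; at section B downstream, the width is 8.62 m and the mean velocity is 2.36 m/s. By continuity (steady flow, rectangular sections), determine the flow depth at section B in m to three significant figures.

1.41 m

Q = A₁V₁ = (16.01×1.19) × 1.51 = 28.77 m³/s
d₂ = Q/(b₂ V₂) = 28.77/(8.62×2.36) = 1.414 m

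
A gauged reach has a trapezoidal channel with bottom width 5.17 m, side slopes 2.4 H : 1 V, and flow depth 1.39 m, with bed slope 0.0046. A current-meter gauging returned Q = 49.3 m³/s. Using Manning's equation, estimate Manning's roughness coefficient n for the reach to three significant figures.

A = (b + z·y)·y = (5.17 + 2.4×1.39)×1.39 = 11.82 m²
P = b + 2y√(1+z²) = 5.17 + 2×1.39×√(1+2.4²) = 12.40 m
R = A/P = 11.82/12.40 = 0.9536 m
n = (1/Q)·A·R^(2/3)·S^(1/2) = (1/49.3) × 11.82 × 0.9689 × 0.06782 = 0.01576

0.0158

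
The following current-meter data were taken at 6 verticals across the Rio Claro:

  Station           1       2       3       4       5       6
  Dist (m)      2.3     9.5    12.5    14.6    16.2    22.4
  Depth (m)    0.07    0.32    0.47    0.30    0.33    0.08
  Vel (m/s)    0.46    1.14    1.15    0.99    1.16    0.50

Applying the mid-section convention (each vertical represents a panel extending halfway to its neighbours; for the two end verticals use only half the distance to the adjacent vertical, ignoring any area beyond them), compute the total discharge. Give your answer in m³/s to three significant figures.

5.52 m³/s

w_1 = (9.5 − 2.3)/2 = 3.6 m; q_1 = 0.46 × 0.07 × 3.6 = 0.1159 m³/s
w_2 = (12.5 − 2.3)/2 = 5.1 m; q_2 = 1.14 × 0.32 × 5.1 = 1.860 m³/s
w_3 = (14.6 − 9.5)/2 = 2.55 m; q_3 = 1.15 × 0.47 × 2.55 = 1.378 m³/s
w_4 = (16.2 − 12.5)/2 = 1.85 m; q_4 = 0.99 × 0.30 × 1.85 = 0.5495 m³/s
w_5 = (22.4 − 14.6)/2 = 3.9 m; q_5 = 1.16 × 0.33 × 3.9 = 1.493 m³/s
w_6 = (22.4 − 16.2)/2 = 3.1 m; q_6 = 0.50 × 0.08 × 3.1 = 0.1240 m³/s
Q = Σ qᵢ = 5.521 m³/s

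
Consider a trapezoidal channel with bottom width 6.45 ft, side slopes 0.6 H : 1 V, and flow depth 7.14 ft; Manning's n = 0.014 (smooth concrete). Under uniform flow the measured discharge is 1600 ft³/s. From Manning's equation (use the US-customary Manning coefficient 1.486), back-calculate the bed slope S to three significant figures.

0.00782

A = (b + z·y)·y = (6.45 + 0.6×7.14)×7.14 = 76.64 ft²
P = b + 2y√(1+z²) = 6.45 + 2×7.14×√(1+0.6²) = 23.10 ft
R = A/P = 76.64/23.10 = 3.317 ft
S = (Q·n / (1.486·A·R^(2/3)))² = (1600×0.014 / (1.486×76.64×2.224))² = 0.007819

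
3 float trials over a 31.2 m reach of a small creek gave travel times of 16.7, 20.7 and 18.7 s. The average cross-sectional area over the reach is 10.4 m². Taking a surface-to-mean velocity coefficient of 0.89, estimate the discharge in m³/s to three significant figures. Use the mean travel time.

15.4 m³/s

t̄ = (16.7 + 20.7 + 18.7) / 3 = 18.7 s
v_surface = L / t̄ = 31.2 / 18.7 = 1.668 m/s
v_mean = 0.89 × 1.668 = 1.485 m/s
Q = A × v_mean = 10.4 × 1.485 = 15.44 m³/s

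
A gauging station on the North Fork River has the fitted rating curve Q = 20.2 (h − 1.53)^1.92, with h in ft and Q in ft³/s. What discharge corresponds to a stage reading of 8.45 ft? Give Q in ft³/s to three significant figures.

829 ft³/s

Q = 20.2 × (8.45 − 1.53)^1.92 = 20.2 × 6.92^1.92 = 828.6 ft³/s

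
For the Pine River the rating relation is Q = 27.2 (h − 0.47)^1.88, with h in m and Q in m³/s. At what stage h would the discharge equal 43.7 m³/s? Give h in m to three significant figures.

1.76 m

h − h₀ = (Q/C)^(1/b) = (43.7/27.2)^(1/1.88) = 1.287 m
h = 0.47 + 1.287 = 1.757 m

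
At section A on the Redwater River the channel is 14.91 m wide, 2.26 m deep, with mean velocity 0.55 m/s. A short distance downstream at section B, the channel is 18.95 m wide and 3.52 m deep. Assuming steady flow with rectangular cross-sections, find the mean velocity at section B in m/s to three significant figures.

Q = A₁V₁ = (14.91×2.26) × 0.55 = 18.53 m³/s
A₂ = 18.95 × 3.52 = 66.70 m²
V₂ = Q/A₂ = 18.53/66.70 = 0.2778 m/s

0.278 m/s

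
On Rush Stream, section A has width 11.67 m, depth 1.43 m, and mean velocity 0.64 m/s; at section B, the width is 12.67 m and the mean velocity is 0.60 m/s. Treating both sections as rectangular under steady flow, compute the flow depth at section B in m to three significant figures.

Q = A₁V₁ = (11.67×1.43) × 0.64 = 10.68 m³/s
d₂ = Q/(b₂ V₂) = 10.68/(12.67×0.60) = 1.405 m

1.40 m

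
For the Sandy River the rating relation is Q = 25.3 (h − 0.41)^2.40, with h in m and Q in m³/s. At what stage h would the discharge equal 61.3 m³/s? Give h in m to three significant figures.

1.86 m

h − h₀ = (Q/C)^(1/b) = (61.3/25.3)^(1/2.40) = 1.446 m
h = 0.41 + 1.446 = 1.856 m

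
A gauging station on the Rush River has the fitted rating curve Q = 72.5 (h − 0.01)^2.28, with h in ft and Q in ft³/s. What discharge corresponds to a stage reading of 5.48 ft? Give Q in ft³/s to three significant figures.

3490 ft³/s

Q = 72.5 × (5.48 − 0.01)^2.28 = 72.5 × 5.47^2.28 = 3491 ft³/s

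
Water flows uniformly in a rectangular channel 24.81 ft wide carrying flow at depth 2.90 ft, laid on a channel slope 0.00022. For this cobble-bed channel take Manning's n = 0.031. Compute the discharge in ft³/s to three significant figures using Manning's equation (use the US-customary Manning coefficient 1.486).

90.4 ft³/s

A = b·y = 24.81 × 2.90 = 71.95 ft²
P = b + 2y = 24.81 + 2×2.90 = 30.61 ft
R = A/P = 71.95/30.61 = 2.351 ft
Q = (1.486/n)·A·R^(2/3)·S^(1/2) = (1.486/0.031) × 71.95 × 2.351^(2/3) × 0.00022^(1/2) = 90.43 ft³/s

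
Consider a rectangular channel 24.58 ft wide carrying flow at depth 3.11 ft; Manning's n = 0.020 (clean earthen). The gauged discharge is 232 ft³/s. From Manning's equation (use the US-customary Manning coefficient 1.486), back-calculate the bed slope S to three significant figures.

0.000497

A = b·y = 24.58 × 3.11 = 76.44 ft²
P = b + 2y = 24.58 + 2×3.11 = 30.80 ft
R = A/P = 76.44/30.80 = 2.482 ft
S = (Q·n / (1.486·A·R^(2/3)))² = (232×0.020 / (1.486×76.44×1.833))² = 0.0004965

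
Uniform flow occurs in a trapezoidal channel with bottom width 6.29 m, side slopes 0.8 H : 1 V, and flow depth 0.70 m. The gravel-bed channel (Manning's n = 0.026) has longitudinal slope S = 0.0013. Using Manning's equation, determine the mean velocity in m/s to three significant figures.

0.979 m/s

A = (b + z·y)·y = (6.29 + 0.8×0.70)×0.70 = 4.795 m²
P = b + 2y√(1+z²) = 6.29 + 2×0.70×√(1+0.8²) = 8.083 m
R = A/P = 4.795/8.083 = 0.5932 m
Q = (1/n)·A·R^(2/3)·S^(1/2) = (1/0.026) × 4.795 × 0.5932^(2/3) × 0.0013^(1/2) = 4.695 m³/s
V = Q/A = 4.695/4.795 = 0.9791 m/s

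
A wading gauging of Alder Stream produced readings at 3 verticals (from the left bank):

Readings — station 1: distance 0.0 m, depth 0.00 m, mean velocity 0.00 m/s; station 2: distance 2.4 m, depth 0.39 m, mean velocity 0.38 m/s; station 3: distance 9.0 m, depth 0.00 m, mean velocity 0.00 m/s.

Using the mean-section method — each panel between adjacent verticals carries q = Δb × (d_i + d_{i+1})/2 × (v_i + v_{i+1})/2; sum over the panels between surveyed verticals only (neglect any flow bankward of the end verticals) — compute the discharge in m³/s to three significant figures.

Panel 1-2: Δb = 2.4 m, d̄ = (0.00+0.39)/2 = 0.195, v̄ = (0.00+0.38)/2 = 0.19 → q = 2.4×0.195×0.19 = 0.08892 m³/s
Panel 2-3: Δb = 6.6 m, d̄ = (0.39+0.00)/2 = 0.195, v̄ = (0.38+0.00)/2 = 0.19 → q = 6.6×0.195×0.19 = 0.2445 m³/s
Q = Σ q = 0.3335 m³/s

0.333 m³/s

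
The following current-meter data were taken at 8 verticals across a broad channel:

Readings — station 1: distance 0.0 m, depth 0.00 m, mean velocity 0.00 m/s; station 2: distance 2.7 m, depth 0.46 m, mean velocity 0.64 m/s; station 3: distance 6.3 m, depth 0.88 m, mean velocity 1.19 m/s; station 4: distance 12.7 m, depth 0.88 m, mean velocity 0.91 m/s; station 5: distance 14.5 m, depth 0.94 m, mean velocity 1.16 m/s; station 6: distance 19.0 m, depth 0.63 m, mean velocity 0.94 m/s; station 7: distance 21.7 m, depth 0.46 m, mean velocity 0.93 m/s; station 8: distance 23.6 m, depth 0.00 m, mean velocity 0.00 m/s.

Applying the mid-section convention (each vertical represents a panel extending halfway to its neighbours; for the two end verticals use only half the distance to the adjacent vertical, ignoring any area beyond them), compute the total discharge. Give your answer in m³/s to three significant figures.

w_2 = (6.3 − 0.0)/2 = 3.15 m; q_2 = 0.64 × 0.46 × 3.15 = 0.9274 m³/s
w_3 = (12.7 − 2.7)/2 = 5 m; q_3 = 1.19 × 0.88 × 5 = 5.236 m³/s
w_4 = (14.5 − 6.3)/2 = 4.1 m; q_4 = 0.91 × 0.88 × 4.1 = 3.283 m³/s
w_5 = (19.0 − 12.7)/2 = 3.15 m; q_5 = 1.16 × 0.94 × 3.15 = 3.435 m³/s
w_6 = (21.7 − 14.5)/2 = 3.6 m; q_6 = 0.94 × 0.63 × 3.6 = 2.132 m³/s
w_7 = (23.6 − 19.0)/2 = 2.3 m; q_7 = 0.93 × 0.46 × 2.3 = 0.9839 m³/s
Stations 1, 8 contribute zero (depth or velocity is 0).
Q = Σ qᵢ = 16.00 m³/s

16.0 m³/s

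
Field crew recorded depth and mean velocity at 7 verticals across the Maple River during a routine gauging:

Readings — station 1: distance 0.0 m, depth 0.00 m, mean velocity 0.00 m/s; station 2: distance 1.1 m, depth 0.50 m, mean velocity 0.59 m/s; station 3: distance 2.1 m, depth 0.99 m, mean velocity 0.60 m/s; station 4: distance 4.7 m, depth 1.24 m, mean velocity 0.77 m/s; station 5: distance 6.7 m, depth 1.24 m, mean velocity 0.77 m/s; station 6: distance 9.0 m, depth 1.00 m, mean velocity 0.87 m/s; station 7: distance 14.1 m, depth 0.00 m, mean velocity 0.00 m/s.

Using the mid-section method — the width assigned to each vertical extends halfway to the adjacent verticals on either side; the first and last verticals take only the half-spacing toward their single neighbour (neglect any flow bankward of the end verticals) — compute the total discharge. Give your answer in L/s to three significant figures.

w_2 = (2.1 − 0.0)/2 = 1.05 m; q_2 = 0.59 × 0.50 × 1.05 = 0.3098 m³/s
w_3 = (4.7 − 1.1)/2 = 1.8 m; q_3 = 0.60 × 0.99 × 1.8 = 1.069 m³/s
w_4 = (6.7 − 2.1)/2 = 2.3 m; q_4 = 0.77 × 1.24 × 2.3 = 2.196 m³/s
w_5 = (9.0 − 4.7)/2 = 2.15 m; q_5 = 0.77 × 1.24 × 2.15 = 2.053 m³/s
w_6 = (14.1 − 6.7)/2 = 3.7 m; q_6 = 0.87 × 1.00 × 3.7 = 3.219 m³/s
Stations 1, 7 contribute zero (depth or velocity is 0).
Q = Σ qᵢ = 8.847 m³/s
= 8.847 × 1000 = 8847 L/s

8850 L/s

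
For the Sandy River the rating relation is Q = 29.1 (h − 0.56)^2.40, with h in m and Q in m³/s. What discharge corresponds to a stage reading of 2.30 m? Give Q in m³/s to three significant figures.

110 m³/s

Q = 29.1 × (2.30 − 0.56)^2.40 = 29.1 × 1.74^2.40 = 110.0 m³/s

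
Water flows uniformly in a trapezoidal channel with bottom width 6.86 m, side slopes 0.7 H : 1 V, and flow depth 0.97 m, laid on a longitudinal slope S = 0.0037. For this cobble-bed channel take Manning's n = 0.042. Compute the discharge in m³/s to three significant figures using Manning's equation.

A = (b + z·y)·y = (6.86 + 0.7×0.97)×0.97 = 7.313 m²
P = b + 2y√(1+z²) = 6.86 + 2×0.97×√(1+0.7²) = 9.228 m
R = A/P = 7.313/9.228 = 0.7925 m
Q = (1/n)·A·R^(2/3)·S^(1/2) = (1/0.042) × 7.313 × 0.7925^(2/3) × 0.0037^(1/2) = 9.070 m³/s

9.07 m³/s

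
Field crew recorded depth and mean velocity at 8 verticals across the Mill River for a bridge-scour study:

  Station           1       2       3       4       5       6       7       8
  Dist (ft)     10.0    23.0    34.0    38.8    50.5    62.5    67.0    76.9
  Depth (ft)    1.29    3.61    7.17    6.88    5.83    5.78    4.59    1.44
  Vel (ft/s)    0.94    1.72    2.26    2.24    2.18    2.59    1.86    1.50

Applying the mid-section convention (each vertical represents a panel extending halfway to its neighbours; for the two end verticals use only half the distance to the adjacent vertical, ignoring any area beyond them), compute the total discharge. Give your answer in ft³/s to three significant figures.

w_1 = (23.0 − 10.0)/2 = 6.5 ft; q_1 = 0.94 × 1.29 × 6.5 = 7.882 ft³/s
w_2 = (34.0 − 10.0)/2 = 12 ft; q_2 = 1.72 × 3.61 × 12 = 74.51 ft³/s
w_3 = (38.8 − 23.0)/2 = 7.9 ft; q_3 = 2.26 × 7.17 × 7.9 = 128.0 ft³/s
w_4 = (50.5 − 34.0)/2 = 8.25 ft; q_4 = 2.24 × 6.88 × 8.25 = 127.1 ft³/s
w_5 = (62.5 − 38.8)/2 = 11.85 ft; q_5 = 2.18 × 5.83 × 11.85 = 150.6 ft³/s
w_6 = (67.0 − 50.5)/2 = 8.25 ft; q_6 = 2.59 × 5.78 × 8.25 = 123.5 ft³/s
w_7 = (76.9 − 62.5)/2 = 7.2 ft; q_7 = 1.86 × 4.59 × 7.2 = 61.47 ft³/s
w_8 = (76.9 − 67.0)/2 = 4.95 ft; q_8 = 1.50 × 1.44 × 4.95 = 10.69 ft³/s
Q = Σ qᵢ = 683.8 ft³/s

684 ft³/s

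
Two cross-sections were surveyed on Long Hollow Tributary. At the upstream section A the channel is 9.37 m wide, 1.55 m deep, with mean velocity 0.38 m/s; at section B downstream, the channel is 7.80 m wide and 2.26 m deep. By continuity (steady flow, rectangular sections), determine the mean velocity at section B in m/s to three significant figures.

Q = A₁V₁ = (9.37×1.55) × 0.38 = 5.519 m³/s
A₂ = 7.80 × 2.26 = 17.63 m²
V₂ = Q/A₂ = 5.519/17.63 = 0.3131 m/s

0.313 m/s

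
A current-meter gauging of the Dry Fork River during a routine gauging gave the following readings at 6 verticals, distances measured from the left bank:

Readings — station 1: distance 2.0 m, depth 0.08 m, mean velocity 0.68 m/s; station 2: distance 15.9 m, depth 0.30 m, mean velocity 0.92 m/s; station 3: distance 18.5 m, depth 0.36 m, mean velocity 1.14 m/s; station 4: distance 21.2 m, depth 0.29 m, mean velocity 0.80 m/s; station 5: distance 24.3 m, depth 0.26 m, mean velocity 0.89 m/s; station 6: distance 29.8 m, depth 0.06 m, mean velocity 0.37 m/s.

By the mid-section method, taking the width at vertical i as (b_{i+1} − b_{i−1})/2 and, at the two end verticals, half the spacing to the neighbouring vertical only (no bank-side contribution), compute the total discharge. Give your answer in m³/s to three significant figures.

w_1 = (15.9 − 2.0)/2 = 6.95 m; q_1 = 0.68 × 0.08 × 6.95 = 0.3781 m³/s
w_2 = (18.5 − 2.0)/2 = 8.25 m; q_2 = 0.92 × 0.30 × 8.25 = 2.277 m³/s
w_3 = (21.2 − 15.9)/2 = 2.65 m; q_3 = 1.14 × 0.36 × 2.65 = 1.088 m³/s
w_4 = (24.3 − 18.5)/2 = 2.9 m; q_4 = 0.80 × 0.29 × 2.9 = 0.6728 m³/s
w_5 = (29.8 − 21.2)/2 = 4.3 m; q_5 = 0.89 × 0.26 × 4.3 = 0.9950 m³/s
w_6 = (29.8 − 24.3)/2 = 2.75 m; q_6 = 0.37 × 0.06 × 2.75 = 0.06105 m³/s
Q = Σ qᵢ = 5.472 m³/s

5.47 m³/s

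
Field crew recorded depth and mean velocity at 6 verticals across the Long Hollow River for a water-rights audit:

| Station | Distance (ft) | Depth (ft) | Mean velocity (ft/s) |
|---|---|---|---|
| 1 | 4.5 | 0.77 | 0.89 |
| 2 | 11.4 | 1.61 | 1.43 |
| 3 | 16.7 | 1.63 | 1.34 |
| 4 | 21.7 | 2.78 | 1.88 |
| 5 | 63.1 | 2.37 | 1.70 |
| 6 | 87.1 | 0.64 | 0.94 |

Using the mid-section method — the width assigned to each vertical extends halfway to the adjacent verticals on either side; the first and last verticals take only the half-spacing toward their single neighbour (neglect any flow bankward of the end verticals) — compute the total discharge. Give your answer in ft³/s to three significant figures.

w_1 = (11.4 − 4.5)/2 = 3.45 ft; q_1 = 0.89 × 0.77 × 3.45 = 2.364 ft³/s
w_2 = (16.7 − 4.5)/2 = 6.1 ft; q_2 = 1.43 × 1.61 × 6.1 = 14.04 ft³/s
w_3 = (21.7 − 11.4)/2 = 5.15 ft; q_3 = 1.34 × 1.63 × 5.15 = 11.25 ft³/s
w_4 = (63.1 − 16.7)/2 = 23.2 ft; q_4 = 1.88 × 2.78 × 23.2 = 121.3 ft³/s
w_5 = (87.1 − 21.7)/2 = 32.7 ft; q_5 = 1.70 × 2.37 × 32.7 = 131.7 ft³/s
w_6 = (87.1 − 63.1)/2 = 12 ft; q_6 = 0.94 × 0.64 × 12 = 7.219 ft³/s
Q = Σ qᵢ = 287.9 ft³/s

288 ft³/s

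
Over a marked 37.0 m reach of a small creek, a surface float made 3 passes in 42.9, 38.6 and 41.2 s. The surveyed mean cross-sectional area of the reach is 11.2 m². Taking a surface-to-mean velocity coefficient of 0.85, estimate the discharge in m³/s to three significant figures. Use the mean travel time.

t̄ = (42.9 + 38.6 + 41.2) / 3 = 40.9 s
v_surface = L / t̄ = 37.0 / 40.9 = 0.9046 m/s
v_mean = 0.85 × 0.9046 = 0.7689 m/s
Q = A × v_mean = 11.2 × 0.7689 = 8.612 m³/s

8.61 m³/s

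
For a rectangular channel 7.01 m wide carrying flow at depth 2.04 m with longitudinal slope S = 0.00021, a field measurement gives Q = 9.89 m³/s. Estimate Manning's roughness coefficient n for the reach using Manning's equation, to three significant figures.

A = b·y = 7.01 × 2.04 = 14.30 m²
P = b + 2y = 7.01 + 2×2.04 = 11.09 m
R = A/P = 14.30/11.09 = 1.289 m
n = (1/Q)·A·R^(2/3)·S^(1/2) = (1/9.89) × 14.30 × 1.185 × 0.01449 = 0.02482

0.0248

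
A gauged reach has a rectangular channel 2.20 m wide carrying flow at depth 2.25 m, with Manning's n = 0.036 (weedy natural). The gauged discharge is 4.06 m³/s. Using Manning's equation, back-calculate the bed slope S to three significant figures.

A = b·y = 2.20 × 2.25 = 4.950 m²
P = b + 2y = 2.20 + 2×2.25 = 6.700 m
R = A/P = 4.950/6.700 = 0.7388 m
S = (Q·n / (1·A·R^(2/3)))² = (4.06×0.036 / (1×4.950×0.8172))² = 0.001305

0.00131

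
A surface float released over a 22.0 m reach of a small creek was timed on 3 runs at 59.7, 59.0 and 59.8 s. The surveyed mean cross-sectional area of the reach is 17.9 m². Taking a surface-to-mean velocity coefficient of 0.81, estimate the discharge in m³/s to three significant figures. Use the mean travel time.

t̄ = (59.7 + 59.0 + 59.8) / 3 = 59.5 s
v_surface = L / t̄ = 22.0 / 59.5 = 0.3697 m/s
v_mean = 0.81 × 0.3697 = 0.2995 m/s
Q = A × v_mean = 17.9 × 0.2995 = 5.361 m³/s

5.36 m³/s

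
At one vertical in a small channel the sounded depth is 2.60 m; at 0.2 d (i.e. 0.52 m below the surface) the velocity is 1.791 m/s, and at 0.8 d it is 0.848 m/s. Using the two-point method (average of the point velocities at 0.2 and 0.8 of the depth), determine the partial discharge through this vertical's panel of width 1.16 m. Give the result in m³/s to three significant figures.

v̄ = (1.791 + 0.848) / 2 = 1.320 m/s
q = v̄ × d × w = 1.320 × 2.60 × 1.16 = 3.980 m³/s

3.98 m³/s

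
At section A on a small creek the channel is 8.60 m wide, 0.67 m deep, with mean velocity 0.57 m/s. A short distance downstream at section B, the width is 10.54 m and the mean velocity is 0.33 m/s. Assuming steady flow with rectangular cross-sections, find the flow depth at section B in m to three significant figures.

0.944 m

Q = A₁V₁ = (8.60×0.67) × 0.57 = 3.284 m³/s
d₂ = Q/(b₂ V₂) = 3.284/(10.54×0.33) = 0.9443 m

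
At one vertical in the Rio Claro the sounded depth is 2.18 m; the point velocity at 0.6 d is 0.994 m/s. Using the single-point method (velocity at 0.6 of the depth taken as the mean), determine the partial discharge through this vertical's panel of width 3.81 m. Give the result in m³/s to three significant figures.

v̄ = v₀.₆ = 0.994 m/s
q = v̄ × d × w = 0.9940 × 2.18 × 3.81 = 8.256 m³/s

8.26 m³/s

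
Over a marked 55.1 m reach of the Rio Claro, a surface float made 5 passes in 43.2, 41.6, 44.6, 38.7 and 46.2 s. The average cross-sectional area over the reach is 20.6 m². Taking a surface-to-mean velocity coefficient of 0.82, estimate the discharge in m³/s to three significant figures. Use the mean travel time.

t̄ = (43.2 + 41.6 + 44.6 + 38.7 + 46.2) / 5 = 42.86 s
v_surface = L / t̄ = 55.1 / 42.86 = 1.286 m/s
v_mean = 0.82 × 1.286 = 1.054 m/s
Q = A × v_mean = 20.6 × 1.054 = 21.72 m³/s

21.7 m³/s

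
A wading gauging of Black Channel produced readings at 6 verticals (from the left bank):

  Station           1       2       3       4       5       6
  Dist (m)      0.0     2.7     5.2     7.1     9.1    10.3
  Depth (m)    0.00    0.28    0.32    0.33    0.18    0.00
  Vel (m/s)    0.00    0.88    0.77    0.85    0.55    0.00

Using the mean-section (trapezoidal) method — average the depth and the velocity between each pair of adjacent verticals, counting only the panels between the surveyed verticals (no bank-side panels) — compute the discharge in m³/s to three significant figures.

Panel 1-2: Δb = 2.7 m, d̄ = (0.00+0.28)/2 = 0.14, v̄ = (0.00+0.88)/2 = 0.44 → q = 2.7×0.14×0.44 = 0.1663 m³/s
Panel 2-3: Δb = 2.5 m, d̄ = (0.28+0.32)/2 = 0.3, v̄ = (0.88+0.77)/2 = 0.825 → q = 2.5×0.3×0.825 = 0.6188 m³/s
Panel 3-4: Δb = 1.9 m, d̄ = (0.32+0.33)/2 = 0.325, v̄ = (0.77+0.85)/2 = 0.81 → q = 1.9×0.325×0.81 = 0.5002 m³/s
Panel 4-5: Δb = 2 m, d̄ = (0.33+0.18)/2 = 0.255, v̄ = (0.85+0.55)/2 = 0.7 → q = 2×0.255×0.7 = 0.3570 m³/s
Panel 5-6: Δb = 1.2 m, d̄ = (0.18+0.00)/2 = 0.09, v̄ = (0.55+0.00)/2 = 0.275 → q = 1.2×0.09×0.275 = 0.02970 m³/s
Q = Σ q = 1.672 m³/s

1.67 m³/s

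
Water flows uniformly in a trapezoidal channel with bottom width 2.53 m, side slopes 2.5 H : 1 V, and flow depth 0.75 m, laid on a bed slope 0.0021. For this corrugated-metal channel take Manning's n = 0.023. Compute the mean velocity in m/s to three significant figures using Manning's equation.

1.26 m/s

A = (b + z·y)·y = (2.53 + 2.5×0.75)×0.75 = 3.304 m²
P = b + 2y√(1+z²) = 2.53 + 2×0.75×√(1+2.5²) = 6.569 m
R = A/P = 3.304/6.569 = 0.5029 m
Q = (1/n)·A·R^(2/3)·S^(1/2) = (1/0.023) × 3.304 × 0.5029^(2/3) × 0.0021^(1/2) = 4.163 m³/s
V = Q/A = 4.163/3.304 = 1.260 m/s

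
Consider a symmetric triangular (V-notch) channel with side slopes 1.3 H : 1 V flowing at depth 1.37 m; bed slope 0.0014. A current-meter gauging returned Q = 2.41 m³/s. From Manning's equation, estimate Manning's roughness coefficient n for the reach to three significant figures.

0.0252

A = z·y² = 1.3×1.37² = 2.440 m²
P = 2y√(1+z²) = 2×1.37×√(1+1.3²) = 4.494 m
R = A/P = 2.440/4.494 = 0.5429 m
n = (1/Q)·A·R^(2/3)·S^(1/2) = (1/2.41) × 2.440 × 0.6655 × 0.03742 = 0.02521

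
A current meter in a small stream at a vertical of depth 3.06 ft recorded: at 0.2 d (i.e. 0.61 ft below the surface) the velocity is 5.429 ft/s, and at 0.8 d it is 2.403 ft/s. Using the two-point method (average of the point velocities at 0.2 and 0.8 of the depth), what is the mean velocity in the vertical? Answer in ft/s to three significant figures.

3.92 ft/s

v̄ = (5.429 + 2.403) / 2 = 3.916 ft/s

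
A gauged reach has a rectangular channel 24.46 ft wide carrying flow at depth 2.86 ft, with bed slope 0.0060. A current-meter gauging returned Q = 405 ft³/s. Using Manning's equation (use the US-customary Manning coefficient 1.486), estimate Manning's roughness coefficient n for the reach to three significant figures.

A = b·y = 24.46 × 2.86 = 69.96 ft²
P = b + 2y = 24.46 + 2×2.86 = 30.18 ft
R = A/P = 69.96/30.18 = 2.318 ft
n = (1.486/Q)·A·R^(2/3)·S^(1/2) = (1.486/405) × 69.96 × 1.751 × 0.07746 = 0.03482

0.0348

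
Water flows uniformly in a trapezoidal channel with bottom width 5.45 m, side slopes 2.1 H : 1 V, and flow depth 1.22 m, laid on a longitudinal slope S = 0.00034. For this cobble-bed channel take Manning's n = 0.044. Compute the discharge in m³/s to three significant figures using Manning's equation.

A = (b + z·y)·y = (5.45 + 2.1×1.22)×1.22 = 9.775 m²
P = b + 2y√(1+z²) = 5.45 + 2×1.22×√(1+2.1²) = 11.13 m
R = A/P = 9.775/11.13 = 0.8786 m
Q = (1/n)·A·R^(2/3)·S^(1/2) = (1/0.044) × 9.775 × 0.8786^(2/3) × 0.00034^(1/2) = 3.758 m³/s

3.76 m³/s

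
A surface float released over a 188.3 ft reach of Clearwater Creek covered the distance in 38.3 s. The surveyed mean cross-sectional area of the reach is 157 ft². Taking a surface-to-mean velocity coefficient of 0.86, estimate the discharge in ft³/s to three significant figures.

v_surface = L / t̄ = 188.3 / 38.3 = 4.916 ft/s
v_mean = 0.86 × 4.916 = 4.228 ft/s
Q = A × v_mean = 157 × 4.228 = 663.8 ft³/s

664 ft³/s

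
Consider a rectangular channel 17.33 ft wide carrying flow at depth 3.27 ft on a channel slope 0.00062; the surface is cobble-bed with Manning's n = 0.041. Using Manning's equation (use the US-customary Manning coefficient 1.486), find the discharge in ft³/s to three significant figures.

91.0 ft³/s

A = b·y = 17.33 × 3.27 = 56.67 ft²
P = b + 2y = 17.33 + 2×3.27 = 23.87 ft
R = A/P = 56.67/23.87 = 2.374 ft
Q = (1.486/n)·A·R^(2/3)·S^(1/2) = (1.486/0.041) × 56.67 × 2.374^(2/3) × 0.00062^(1/2) = 91.01 ft³/s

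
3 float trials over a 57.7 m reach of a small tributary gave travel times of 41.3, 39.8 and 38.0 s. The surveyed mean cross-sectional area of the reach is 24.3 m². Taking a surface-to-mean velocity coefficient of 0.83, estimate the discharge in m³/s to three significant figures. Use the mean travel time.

t̄ = (41.3 + 39.8 + 38.0) / 3 = 39.7 s
v_surface = L / t̄ = 57.7 / 39.7 = 1.453 m/s
v_mean = 0.83 × 1.453 = 1.206 m/s
Q = A × v_mean = 24.3 × 1.206 = 29.31 m³/s

29.3 m³/s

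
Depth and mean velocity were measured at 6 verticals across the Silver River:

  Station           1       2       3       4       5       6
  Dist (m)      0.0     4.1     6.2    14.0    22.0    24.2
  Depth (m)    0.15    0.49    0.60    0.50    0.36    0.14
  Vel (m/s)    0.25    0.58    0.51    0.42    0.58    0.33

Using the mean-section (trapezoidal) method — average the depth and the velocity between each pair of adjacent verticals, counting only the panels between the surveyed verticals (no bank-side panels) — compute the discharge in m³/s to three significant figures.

5.13 m³/s

Panel 1-2: Δb = 4.1 m, d̄ = (0.15+0.49)/2 = 0.32, v̄ = (0.25+0.58)/2 = 0.415 → q = 4.1×0.32×0.415 = 0.5445 m³/s
Panel 2-3: Δb = 2.1 m, d̄ = (0.49+0.60)/2 = 0.545, v̄ = (0.58+0.51)/2 = 0.545 → q = 2.1×0.545×0.545 = 0.6238 m³/s
Panel 3-4: Δb = 7.8 m, d̄ = (0.60+0.50)/2 = 0.55, v̄ = (0.51+0.42)/2 = 0.465 → q = 7.8×0.55×0.465 = 1.995 m³/s
Panel 4-5: Δb = 8 m, d̄ = (0.50+0.36)/2 = 0.43, v̄ = (0.42+0.58)/2 = 0.5 → q = 8×0.43×0.5 = 1.720 m³/s
Panel 5-6: Δb = 2.2 m, d̄ = (0.36+0.14)/2 = 0.25, v̄ = (0.58+0.33)/2 = 0.455 → q = 2.2×0.25×0.455 = 0.2503 m³/s
Q = Σ q = 5.133 m³/s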